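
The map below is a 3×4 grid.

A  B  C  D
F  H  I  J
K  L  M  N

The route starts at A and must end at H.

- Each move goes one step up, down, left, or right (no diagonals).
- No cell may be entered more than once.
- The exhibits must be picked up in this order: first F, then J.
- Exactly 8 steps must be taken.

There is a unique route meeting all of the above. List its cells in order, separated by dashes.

A - F - K - L - M - N - J - I - H

The waypoints must appear in the order F, J, with no cell reused.
Route from A: 2× down (reaching K), 3× right (reaching N), up to J, 2× left (reaching H) — 8 moves in all.
Check: order respected (F at step 1, J at step 6); 8 moves as required.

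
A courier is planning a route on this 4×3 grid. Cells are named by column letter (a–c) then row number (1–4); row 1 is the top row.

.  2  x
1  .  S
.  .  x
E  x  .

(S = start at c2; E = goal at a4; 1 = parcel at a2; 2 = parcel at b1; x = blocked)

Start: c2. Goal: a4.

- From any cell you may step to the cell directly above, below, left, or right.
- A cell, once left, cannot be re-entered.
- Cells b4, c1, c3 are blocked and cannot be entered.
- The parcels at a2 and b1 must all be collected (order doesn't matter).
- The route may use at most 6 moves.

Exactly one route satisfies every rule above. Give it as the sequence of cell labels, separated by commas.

Any route must reach a2 and b1 and still end at a4 within 6 moves, so the order of the required stops is forced.
Route from c2: left 1 to b2, up 1 to b1, left 1 to a1, down 3 to a4 — 6 moves in all.
Check: all required cells visited; 6 ≤ 6 moves.

c2, b2, b1, a1, a2, a3, a4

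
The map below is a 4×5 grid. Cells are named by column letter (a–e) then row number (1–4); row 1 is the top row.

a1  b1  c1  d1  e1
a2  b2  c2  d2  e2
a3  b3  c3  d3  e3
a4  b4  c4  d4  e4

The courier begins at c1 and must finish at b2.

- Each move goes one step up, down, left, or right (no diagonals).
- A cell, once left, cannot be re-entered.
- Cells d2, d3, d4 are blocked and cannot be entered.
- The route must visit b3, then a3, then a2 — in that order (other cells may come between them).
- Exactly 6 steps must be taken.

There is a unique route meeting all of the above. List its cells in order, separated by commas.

The waypoints must appear in the order b3, a3, a2, with no cell reused.
Route from c1: down 2 to c3, left 2 to a3, up 1 to a2, right 1 to b2 — 6 moves in all.
Check: order respected (b3 at step 3, a3 at step 4, a2 at step 5); 6 moves as required.

c1, c2, c3, b3, a3, a2, b2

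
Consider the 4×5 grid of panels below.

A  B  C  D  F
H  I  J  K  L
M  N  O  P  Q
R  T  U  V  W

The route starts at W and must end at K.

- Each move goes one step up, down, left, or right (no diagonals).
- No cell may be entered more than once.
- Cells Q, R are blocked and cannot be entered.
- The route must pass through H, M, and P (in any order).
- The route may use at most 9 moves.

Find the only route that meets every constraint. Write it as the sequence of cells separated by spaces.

W V P O N M H I J K

The 9-move cap with required stops at H, M, P leaves no slack for detours.
Route from W: left to V, up to P, 3× left (reaching M), up to H, 3× right (reaching K) — 9 moves in all.
Check: all required cells visited; 9 ≤ 9 moves.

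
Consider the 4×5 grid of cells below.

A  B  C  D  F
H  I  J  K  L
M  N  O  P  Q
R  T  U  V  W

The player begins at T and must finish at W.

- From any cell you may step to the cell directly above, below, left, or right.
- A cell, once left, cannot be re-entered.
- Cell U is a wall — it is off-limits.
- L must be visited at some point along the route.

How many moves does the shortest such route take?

7

Any route passes through L somewhere between T and W. Summing Manhattan distances along the two legs (T → L → W) gives a lower bound of 5 + 2 = 7 moves.
A route of 7 moves achieves this: T → N → I → J → K → L → Q → W.
Since 7 matches the lower bound, it is optimal.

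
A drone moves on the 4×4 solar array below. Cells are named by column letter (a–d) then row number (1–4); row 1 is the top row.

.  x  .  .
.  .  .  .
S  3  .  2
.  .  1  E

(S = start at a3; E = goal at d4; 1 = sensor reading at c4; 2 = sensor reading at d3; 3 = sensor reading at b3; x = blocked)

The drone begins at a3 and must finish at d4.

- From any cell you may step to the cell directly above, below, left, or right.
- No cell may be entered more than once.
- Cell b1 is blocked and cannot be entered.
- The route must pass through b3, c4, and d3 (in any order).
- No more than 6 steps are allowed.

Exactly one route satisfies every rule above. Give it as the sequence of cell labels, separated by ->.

a3 -> b3 -> b4 -> c4 -> c3 -> d3 -> d4

The 6-move cap with required stops at b3, c4, d3 leaves no slack for detours.
Route from a3: right 1 to b3, down 1 to b4, right 1 to c4, up 1 to c3, right 1 to d3, down 1 to d4 — 6 moves in all.
Check: all required cells visited; 6 ≤ 6 moves.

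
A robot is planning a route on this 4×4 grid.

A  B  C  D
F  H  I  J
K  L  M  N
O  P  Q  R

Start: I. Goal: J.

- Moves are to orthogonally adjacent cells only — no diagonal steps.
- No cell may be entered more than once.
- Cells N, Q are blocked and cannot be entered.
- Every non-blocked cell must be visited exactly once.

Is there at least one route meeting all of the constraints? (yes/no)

Colour the cells like a checkerboard: each orthogonal step flips colour, so a Hamiltonian route alternates colours. Here there are 8 cells of one colour and 6 of the other, with start on the opposite colour to the goal — the counts and endpoints can't be arranged into an alternating sequence of length 14, so no Hamiltonian route exists.

no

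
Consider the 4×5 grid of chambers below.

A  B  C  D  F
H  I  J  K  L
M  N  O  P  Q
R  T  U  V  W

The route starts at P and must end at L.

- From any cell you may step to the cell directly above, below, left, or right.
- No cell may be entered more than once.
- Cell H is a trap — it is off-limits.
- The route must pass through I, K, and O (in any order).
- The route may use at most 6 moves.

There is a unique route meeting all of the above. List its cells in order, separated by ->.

P -> O -> N -> I -> J -> K -> L

Any route must reach I, K, and O and still end at L within 6 moves, so the order of the required stops is forced.
Route from P: 2× left (reaching N), up to I, 3× right (reaching L) — 6 moves in all.
Check: all required cells visited; 6 ≤ 6 moves.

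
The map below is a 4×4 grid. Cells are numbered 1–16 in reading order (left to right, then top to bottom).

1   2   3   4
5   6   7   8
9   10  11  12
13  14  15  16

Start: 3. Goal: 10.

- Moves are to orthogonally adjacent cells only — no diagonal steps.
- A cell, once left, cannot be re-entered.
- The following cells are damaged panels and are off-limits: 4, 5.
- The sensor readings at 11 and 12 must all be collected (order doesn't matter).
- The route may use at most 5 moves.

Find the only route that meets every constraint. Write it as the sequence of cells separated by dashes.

3 - 7 - 8 - 12 - 11 - 10

The 5-move cap with required stops at 11, 12 leaves no slack for detours.
Route from 3: down 1 to 7, right 1 to 8, down 1 to 12, left 2 to 10 — 5 moves in all.
Check: all required cells visited; 5 ≤ 5 moves.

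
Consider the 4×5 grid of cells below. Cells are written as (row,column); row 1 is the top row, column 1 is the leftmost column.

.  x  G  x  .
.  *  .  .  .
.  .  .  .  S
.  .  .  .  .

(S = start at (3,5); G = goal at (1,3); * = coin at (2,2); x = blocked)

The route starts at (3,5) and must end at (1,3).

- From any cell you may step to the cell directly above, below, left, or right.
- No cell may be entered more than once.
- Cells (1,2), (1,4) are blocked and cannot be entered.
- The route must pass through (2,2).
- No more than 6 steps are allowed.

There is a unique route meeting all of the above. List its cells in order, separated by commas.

The budget equals the shortest possible length, so every move has to be on a shortest route through the required cells.
Route from (3,5): left 3 to (3,2), up 1 to (2,2), right 1 to (2,3), up 1 to (1,3) — 6 moves in all.
Check: all required cells visited; 6 ≤ 6 moves.

(3,5), (3,4), (3,3), (3,2), (2,2), (2,3), (1,3)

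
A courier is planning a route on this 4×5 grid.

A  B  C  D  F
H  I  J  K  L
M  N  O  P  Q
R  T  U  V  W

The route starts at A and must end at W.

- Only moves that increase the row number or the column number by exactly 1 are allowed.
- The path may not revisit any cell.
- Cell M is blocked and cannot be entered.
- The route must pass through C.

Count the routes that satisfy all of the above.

A right/down-only route from A to W makes exactly 3 down-moves and 4 right-moves in some order.
With no other constraints that would be C(7,3) = 35 routes.
Split at C and multiply the segment counts (each segment already excludes blocked cells): A→C: 1; C→W: 10; product = 10.
That gives 10 routes.

10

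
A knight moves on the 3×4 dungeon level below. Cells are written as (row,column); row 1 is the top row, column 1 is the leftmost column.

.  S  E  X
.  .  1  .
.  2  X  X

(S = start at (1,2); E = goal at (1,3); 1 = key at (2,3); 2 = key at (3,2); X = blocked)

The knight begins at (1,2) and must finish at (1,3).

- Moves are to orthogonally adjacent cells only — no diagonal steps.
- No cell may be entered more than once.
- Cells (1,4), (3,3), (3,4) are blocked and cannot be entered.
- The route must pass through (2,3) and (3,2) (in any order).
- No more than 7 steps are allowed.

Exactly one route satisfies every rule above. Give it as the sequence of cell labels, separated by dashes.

(1,2) - (1,1) - (2,1) - (3,1) - (3,2) - (2,2) - (2,3) - (1,3)

The 7-move cap with required stops at (2,3), (3,2) leaves no slack for detours.
Route from (1,2): left to (1,1), 2× down (reaching (3,1)), right to (3,2), up to (2,2), right to (2,3), up to (1,3) — 7 moves in all.
Check: all required cells visited; 7 ≤ 7 moves.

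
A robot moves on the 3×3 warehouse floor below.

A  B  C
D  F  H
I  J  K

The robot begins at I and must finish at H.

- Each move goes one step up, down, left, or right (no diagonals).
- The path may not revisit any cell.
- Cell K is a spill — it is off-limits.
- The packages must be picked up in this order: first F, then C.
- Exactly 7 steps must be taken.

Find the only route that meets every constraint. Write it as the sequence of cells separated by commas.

The waypoints must appear in the order F, C, with no cell reused.
Route from I: right to J, up to F, left to D, up to A, 2× right (reaching C), down to H — 7 moves in all.
Check: order respected (F at step 2, C at step 6); 7 moves as required.

I, J, F, D, A, B, C, H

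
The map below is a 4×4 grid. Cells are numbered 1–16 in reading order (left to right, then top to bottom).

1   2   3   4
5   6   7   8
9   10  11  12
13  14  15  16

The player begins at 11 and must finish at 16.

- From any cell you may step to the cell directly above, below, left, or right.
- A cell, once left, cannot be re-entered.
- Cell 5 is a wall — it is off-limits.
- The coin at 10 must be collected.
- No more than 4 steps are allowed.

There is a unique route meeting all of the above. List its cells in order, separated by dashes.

The 4-move cap with required stops at 10 leaves no slack for detours.
Route from 11: left to 10, down to 14, 2× right (reaching 16) — 4 moves in all.
Check: all required cells visited; 4 ≤ 4 moves.

11 - 10 - 14 - 15 - 16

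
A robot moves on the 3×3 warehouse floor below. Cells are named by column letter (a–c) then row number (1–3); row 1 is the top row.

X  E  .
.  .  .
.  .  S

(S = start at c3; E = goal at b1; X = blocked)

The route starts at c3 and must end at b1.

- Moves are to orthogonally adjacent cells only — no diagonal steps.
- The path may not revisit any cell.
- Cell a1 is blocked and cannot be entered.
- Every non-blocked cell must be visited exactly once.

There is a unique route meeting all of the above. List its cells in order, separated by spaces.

Need to visit all 8 open cells exactly once, starting at c3 and ending at b1.
Cell a3 has only two open neighbours (a2 and b3), so the path must pass straight through it: one of those is the cell it's entered from and the other is where it exits.
Route from c3: 2× left (reaching a3), up to a2, 2× right (reaching c2), up to c1, left to b1 — 7 moves in all.
Check: all 8 open cells covered.

c3 b3 a3 a2 b2 c2 c1 b1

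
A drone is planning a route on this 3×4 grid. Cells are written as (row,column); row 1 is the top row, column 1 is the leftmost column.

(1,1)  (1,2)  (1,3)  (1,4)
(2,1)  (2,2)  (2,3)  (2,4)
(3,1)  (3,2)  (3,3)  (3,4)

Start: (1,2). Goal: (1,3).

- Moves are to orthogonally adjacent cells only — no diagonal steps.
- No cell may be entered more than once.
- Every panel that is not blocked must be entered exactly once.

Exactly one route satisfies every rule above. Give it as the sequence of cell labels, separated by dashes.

(1,2) - (1,1) - (2,1) - (3,1) - (3,2) - (2,2) - (2,3) - (3,3) - (3,4) - (2,4) - (1,4) - (1,3)

Need to visit all 12 open cells exactly once, starting at (1,2) and ending at (1,3).
Cell (1,1) has only two open neighbours ((2,1) and (1,2)), so the path must pass straight through it: one of those is the cell it's entered from and the other is where it exits.
Route from (1,2): left 1 to (1,1), down 2 to (3,1), right 1 to (3,2), up 1 to (2,2), right 1 to (2,3), down 1 to (3,3), right 1 to (3,4), up 2 to (1,4), left 1 to (1,3) — 11 moves in all.
Check: all 12 open cells covered.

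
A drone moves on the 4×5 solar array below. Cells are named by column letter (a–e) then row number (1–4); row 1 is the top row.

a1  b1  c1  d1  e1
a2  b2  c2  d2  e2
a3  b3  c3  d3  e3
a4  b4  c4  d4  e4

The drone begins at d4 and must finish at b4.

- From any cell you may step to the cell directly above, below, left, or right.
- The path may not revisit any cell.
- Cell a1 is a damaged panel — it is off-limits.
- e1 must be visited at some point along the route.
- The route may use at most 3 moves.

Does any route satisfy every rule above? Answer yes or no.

no

Even ignoring the no-revisit rule, getting from d4 to b4 via e1 needs at least 4 + 6 = 10 moves (Manhattan distance per leg), which exceeds the 3-move limit.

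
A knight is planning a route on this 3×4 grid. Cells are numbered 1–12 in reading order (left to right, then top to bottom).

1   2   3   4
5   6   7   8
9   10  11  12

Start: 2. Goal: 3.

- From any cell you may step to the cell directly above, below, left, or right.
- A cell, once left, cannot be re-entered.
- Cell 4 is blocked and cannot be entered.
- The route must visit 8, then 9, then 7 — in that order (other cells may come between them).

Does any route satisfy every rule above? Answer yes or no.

Ignoring the required order, 2 revisit-free routes from 2 to 3 pass through all of 8, 9, and 7; the waypoint orders that occur are 9 → 8 → 7 (2) — never 8 → 9 → 7.

no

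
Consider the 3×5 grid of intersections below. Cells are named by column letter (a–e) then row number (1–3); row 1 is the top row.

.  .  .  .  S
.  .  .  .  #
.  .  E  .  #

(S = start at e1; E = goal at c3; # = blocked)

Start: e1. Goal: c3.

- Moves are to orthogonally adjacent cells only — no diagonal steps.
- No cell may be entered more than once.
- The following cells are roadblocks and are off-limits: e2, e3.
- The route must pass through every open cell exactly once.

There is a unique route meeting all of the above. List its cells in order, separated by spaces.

e1 d1 c1 b1 a1 a2 a3 b3 b2 c2 d2 d3 c3

Need to visit all 13 open cells exactly once, starting at e1 and ending at c3.
Route from e1: 4× left (reaching a1), 2× down (reaching a3), right to b3, up to b2, 2× right (reaching d2), down to d3, left to c3 — 12 moves in all.
Check: all 13 open cells covered.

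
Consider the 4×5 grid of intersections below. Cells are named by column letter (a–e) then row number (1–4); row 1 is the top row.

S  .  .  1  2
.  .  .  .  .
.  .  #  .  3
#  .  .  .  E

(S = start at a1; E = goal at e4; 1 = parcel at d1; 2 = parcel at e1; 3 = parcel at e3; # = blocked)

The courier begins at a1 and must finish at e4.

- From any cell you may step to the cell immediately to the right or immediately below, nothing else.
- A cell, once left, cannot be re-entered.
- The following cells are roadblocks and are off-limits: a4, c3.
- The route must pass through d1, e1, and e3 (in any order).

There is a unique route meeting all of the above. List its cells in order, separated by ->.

Moves only go right or down, so the column and row indices never decrease.
Route from a1: 4× right (reaching e1), 3× down (reaching e4) — 7 moves in all.
Check: all required cells visited.

a1 -> b1 -> c1 -> d1 -> e1 -> e2 -> e3 -> e4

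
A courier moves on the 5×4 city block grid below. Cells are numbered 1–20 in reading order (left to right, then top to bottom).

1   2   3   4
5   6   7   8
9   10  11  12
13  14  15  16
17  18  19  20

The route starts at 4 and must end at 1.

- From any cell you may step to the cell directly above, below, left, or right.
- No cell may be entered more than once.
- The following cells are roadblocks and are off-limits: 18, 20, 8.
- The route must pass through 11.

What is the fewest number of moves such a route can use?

Any route passes through 11 somewhere between 4 and 1. Summing Manhattan distances along the two legs (4 → 11 → 1) gives a lower bound of 3 + 4 = 7 moves.
A route of 7 moves achieves this: 4 → 3 → 7 → 11 → 10 → 6 → 2 → 1.
Since 7 matches the lower bound, it is optimal.

7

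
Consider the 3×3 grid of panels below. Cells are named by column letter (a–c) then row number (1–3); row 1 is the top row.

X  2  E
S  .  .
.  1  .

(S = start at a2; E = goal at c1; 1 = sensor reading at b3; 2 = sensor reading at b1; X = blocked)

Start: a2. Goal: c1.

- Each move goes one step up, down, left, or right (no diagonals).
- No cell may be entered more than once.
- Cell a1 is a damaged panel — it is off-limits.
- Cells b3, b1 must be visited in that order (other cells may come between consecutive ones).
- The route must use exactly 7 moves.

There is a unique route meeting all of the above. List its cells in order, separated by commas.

a2, a3, b3, c3, c2, b2, b1, c1

The waypoints must appear in the order b3, b1, with no cell reused.
Route from a2: down to a3, 2× right (reaching c3), up to c2, left to b2, up to b1, right to c1 — 7 moves in all.
Check: order respected (1 at step 2, 2 at step 6); 7 moves as required.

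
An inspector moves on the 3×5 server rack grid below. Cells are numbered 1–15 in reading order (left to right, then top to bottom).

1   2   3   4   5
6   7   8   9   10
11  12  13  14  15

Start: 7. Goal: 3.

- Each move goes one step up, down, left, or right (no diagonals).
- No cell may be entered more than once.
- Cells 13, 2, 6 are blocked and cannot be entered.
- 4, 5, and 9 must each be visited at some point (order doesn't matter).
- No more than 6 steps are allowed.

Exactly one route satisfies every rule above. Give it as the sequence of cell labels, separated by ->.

7 -> 8 -> 9 -> 10 -> 5 -> 4 -> 3

The 6-move cap with required stops at 4, 5, 9 leaves no slack for detours.
Route from 7: 3× right (reaching 10), up to 5, 2× left (reaching 3) — 6 moves in all.
Check: all required cells visited; 6 ≤ 6 moves.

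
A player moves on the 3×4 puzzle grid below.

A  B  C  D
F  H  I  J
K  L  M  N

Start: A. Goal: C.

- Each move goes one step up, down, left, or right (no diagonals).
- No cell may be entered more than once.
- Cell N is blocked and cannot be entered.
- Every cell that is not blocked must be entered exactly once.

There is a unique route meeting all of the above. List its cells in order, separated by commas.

A, B, H, F, K, L, M, I, J, D, C

Need to visit all 11 open cells exactly once, starting at A and ending at C.
Cell K has only two open neighbours (F and L), so the path must pass straight through it: one of those is the cell it's entered from and the other is where it exits.
Route from A: right to B, down to H, left to F, down to K, 2× right (reaching M), up to I, right to J, up to D, left to C — 10 moves in all.
Check: all 11 open cells covered.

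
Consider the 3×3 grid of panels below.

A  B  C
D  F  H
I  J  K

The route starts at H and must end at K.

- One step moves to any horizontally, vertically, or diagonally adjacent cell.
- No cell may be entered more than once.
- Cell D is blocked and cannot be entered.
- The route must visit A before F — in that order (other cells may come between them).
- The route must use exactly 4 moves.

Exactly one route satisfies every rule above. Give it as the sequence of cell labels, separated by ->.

The waypoints must appear in the order A, F, with no cell reused.
Route from H: up-left 1 to B, left 1 to A, down-right 2 to K — 4 moves in all.
Check: order respected (A at step 2, F at step 3); 4 moves as required.

H -> B -> A -> F -> K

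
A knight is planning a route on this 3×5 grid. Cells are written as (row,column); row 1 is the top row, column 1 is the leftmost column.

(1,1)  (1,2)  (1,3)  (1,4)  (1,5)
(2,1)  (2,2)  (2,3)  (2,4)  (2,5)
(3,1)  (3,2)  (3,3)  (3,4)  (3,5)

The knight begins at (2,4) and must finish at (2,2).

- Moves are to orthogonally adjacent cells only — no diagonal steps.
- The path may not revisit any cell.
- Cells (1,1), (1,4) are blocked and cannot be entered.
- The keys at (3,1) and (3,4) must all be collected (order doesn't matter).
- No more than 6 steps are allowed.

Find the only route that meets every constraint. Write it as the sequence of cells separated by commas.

(2,4), (3,4), (3,3), (3,2), (3,1), (2,1), (2,2)

The budget equals the shortest possible length, so every move has to be on a shortest route through the required cells.
Route from (2,4): down to (3,4), 3× left (reaching (3,1)), up to (2,1), right to (2,2) — 6 moves in all.
Check: all required cells visited; 6 ≤ 6 moves.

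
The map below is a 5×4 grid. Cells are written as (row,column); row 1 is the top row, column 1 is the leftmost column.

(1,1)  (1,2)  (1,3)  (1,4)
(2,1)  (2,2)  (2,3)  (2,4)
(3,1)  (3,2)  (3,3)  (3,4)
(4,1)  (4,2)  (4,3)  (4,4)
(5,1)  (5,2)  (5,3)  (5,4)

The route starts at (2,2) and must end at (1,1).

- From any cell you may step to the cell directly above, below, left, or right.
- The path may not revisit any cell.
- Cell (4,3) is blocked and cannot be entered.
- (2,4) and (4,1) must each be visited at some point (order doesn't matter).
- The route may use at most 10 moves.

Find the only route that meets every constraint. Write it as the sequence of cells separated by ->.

Any route must reach (2,4) and (4,1) and still end at (1,1) within 10 moves, so the order of the required stops is forced.
Route from (2,2): 2× right (reaching (2,4)), down to (3,4), 2× left (reaching (3,2)), down to (4,2), left to (4,1), 3× up (reaching (1,1)) — 10 moves in all.
Check: all required cells visited; 10 ≤ 10 moves.

(2,2) -> (2,3) -> (2,4) -> (3,4) -> (3,3) -> (3,2) -> (4,2) -> (4,1) -> (3,1) -> (2,1) -> (1,1)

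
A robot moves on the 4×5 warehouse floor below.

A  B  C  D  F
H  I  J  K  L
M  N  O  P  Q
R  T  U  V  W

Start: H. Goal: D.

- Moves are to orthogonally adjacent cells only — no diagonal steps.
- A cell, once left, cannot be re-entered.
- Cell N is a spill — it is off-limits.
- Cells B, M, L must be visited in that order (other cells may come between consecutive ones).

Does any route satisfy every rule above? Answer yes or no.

Ignoring the required order, 5 revisit-free routes from H to D pass through all of B, M, and L; the waypoint orders that occur are M → L → B (5) — never B → M → L.

no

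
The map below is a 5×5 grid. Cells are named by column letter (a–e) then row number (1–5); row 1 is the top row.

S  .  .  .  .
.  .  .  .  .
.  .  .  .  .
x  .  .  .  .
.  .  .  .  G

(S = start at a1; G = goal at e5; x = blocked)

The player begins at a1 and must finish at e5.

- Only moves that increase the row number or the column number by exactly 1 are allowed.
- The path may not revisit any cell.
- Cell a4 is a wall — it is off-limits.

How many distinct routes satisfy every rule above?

A right/down-only route from a1 to e5 makes exactly 4 down-moves and 4 right-moves in some order.
With no other constraints that would be C(8,4) = 70 routes.
Subtract routes through each blocked cell (inclusion–exclusion for overlaps): − through a4: 5 → 65.
That gives 65 routes.

65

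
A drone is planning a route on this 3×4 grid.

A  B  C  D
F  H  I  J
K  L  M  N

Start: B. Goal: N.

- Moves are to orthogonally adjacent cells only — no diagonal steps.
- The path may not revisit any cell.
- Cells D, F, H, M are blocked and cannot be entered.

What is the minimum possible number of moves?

4

The Manhattan distance from B to N is |1−3| + |2−4| = 4, so at least 4 moves are needed.
A route of 4 moves achieves this: B → C → I → J → N.
Since 4 matches the lower bound, it is optimal.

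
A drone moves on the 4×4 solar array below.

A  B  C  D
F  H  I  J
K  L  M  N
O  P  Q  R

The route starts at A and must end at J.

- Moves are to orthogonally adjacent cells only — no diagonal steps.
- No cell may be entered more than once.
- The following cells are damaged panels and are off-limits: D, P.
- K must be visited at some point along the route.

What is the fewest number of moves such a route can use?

6

Any route passes through K somewhere between A and J. Summing Manhattan distances along the two legs (A → K → J) gives a lower bound of 2 + 4 = 6 moves.
A route of 6 moves achieves this: A → F → K → L → H → I → J.
Since 6 matches the lower bound, it is optimal.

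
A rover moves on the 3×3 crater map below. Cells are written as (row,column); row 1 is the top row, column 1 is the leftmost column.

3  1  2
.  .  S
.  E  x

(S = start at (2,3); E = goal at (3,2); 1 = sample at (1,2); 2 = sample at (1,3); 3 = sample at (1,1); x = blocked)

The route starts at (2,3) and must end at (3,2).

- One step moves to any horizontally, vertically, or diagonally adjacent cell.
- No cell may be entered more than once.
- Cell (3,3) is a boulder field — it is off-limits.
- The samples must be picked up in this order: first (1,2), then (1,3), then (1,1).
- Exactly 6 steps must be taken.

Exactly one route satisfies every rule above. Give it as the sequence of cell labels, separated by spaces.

The waypoints must appear in the order (1,2), (1,3), (1,1), with no cell reused.
Route from (2,3): up-left 1 to (1,2), right 1 to (1,3), down-left 1 to (2,2), up-left 1 to (1,1), down 1 to (2,1), down-right 1 to (3,2) — 6 moves in all.
Check: order respected (1 at step 1, 2 at step 2, 3 at step 4); 6 moves as required.

(2,3) (1,2) (1,3) (2,2) (1,1) (2,1) (3,2)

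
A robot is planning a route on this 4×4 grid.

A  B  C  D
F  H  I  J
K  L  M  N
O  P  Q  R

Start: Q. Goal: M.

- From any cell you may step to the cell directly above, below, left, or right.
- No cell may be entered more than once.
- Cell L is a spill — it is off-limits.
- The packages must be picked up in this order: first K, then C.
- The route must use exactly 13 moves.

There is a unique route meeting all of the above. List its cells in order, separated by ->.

The waypoints must appear in the order K, C, with no cell reused.
Route from Q: left 2 to O, up 3 to A, right 1 to B, down 1 to H, right 1 to I, up 1 to C, right 1 to D, down 2 to N, left 1 to M — 13 moves in all.
Check: order respected (K at step 3, C at step 9); 13 moves as required.

Q -> P -> O -> K -> F -> A -> B -> H -> I -> C -> D -> J -> N -> M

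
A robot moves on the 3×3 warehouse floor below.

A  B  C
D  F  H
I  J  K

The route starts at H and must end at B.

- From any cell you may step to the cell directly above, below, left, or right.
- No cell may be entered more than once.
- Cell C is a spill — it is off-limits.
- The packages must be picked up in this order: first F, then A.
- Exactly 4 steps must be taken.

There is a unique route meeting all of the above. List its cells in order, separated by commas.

H, F, D, A, B

The waypoints must appear in the order F, A, with no cell reused.
Route from H: 2× left (reaching D), up to A, right to B — 4 moves in all.
Check: order respected (F at step 1, A at step 3); 4 moves as required.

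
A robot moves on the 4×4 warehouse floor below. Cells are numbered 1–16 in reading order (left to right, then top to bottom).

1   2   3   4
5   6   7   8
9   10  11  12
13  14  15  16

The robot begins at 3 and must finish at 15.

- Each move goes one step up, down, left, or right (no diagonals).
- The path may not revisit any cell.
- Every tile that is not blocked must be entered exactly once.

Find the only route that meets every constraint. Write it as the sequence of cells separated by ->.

Need to visit all 16 open cells exactly once, starting at 3 and ending at 15.
Cell 4 has only two open neighbours (8 and 3), so the path must pass straight through it: one of those is the cell it's entered from and the other is where it exits.
Route from 3: right to 4, down to 8, 2× left (reaching 6), up to 2, left to 1, 3× down (reaching 13), right to 14, up to 10, 2× right (reaching 12), down to 16, left to 15 — 15 moves in all.
Check: all 16 open cells covered.

3 -> 4 -> 8 -> 7 -> 6 -> 2 -> 1 -> 5 -> 9 -> 13 -> 14 -> 10 -> 11 -> 12 -> 16 -> 15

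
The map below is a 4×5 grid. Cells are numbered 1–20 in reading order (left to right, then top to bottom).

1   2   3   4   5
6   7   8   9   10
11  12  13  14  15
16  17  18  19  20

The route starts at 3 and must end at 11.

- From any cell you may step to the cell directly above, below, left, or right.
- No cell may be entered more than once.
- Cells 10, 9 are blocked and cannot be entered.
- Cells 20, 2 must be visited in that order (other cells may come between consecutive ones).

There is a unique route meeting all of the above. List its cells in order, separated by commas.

The waypoints must appear in the order 20, 2, with no cell reused.
Route from 3: down 2 to 13, right 2 to 15, down 1 to 20, left 3 to 17, up 3 to 2, left 1 to 1, down 2 to 11 — 14 moves in all.
Check: order respected (20 at step 5, 2 at step 11).

3, 8, 13, 14, 15, 20, 19, 18, 17, 12, 7, 2, 1, 6, 11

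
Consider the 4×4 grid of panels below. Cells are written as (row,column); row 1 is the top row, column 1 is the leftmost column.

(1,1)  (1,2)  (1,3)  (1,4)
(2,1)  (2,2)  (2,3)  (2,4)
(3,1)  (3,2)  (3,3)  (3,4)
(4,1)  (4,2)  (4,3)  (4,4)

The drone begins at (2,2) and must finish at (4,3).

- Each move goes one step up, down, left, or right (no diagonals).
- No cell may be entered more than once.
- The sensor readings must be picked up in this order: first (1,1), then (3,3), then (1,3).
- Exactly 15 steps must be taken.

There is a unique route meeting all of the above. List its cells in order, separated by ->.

(2,2) -> (1,2) -> (1,1) -> (2,1) -> (3,1) -> (4,1) -> (4,2) -> (3,2) -> (3,3) -> (2,3) -> (1,3) -> (1,4) -> (2,4) -> (3,4) -> (4,4) -> (4,3)

The waypoints must appear in the order (1,1), (3,3), (1,3), with no cell reused.
Route from (2,2): up 1 to (1,2), left 1 to (1,1), down 3 to (4,1), right 1 to (4,2), up 1 to (3,2), right 1 to (3,3), up 2 to (1,3), right 1 to (1,4), down 3 to (4,4), left 1 to (4,3) — 15 moves in all.
Check: order respected ((1,1) at step 2, (3,3) at step 8, (1,3) at step 10); 15 moves as required.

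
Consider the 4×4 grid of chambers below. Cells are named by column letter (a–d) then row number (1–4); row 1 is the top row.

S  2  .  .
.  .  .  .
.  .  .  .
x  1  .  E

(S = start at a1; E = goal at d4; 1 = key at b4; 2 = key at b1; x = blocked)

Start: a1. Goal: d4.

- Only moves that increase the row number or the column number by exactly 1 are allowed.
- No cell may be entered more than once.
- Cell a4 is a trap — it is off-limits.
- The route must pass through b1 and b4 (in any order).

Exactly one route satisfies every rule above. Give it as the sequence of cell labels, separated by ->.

Moves only go right or down, so the column and row indices never decrease.
Route from a1: right 1 to b1, down 3 to b4, right 2 to d4 — 6 moves in all.
Check: all required cells visited.

a1 -> b1 -> b2 -> b3 -> b4 -> c4 -> d4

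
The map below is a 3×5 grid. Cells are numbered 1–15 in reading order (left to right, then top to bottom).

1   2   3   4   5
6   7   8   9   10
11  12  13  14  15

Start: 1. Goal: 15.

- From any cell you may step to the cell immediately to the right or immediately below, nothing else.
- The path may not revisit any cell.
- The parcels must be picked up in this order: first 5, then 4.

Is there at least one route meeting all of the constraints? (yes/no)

no

4 lies to the left of 5, so going from 5 to 4 would need a leftward move — but moves only go right/down, so 5 cannot be visited before 4.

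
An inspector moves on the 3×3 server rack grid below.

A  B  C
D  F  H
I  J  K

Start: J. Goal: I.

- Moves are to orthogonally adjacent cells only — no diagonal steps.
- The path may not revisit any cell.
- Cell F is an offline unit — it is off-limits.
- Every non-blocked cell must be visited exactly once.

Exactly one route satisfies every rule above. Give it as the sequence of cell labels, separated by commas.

Need to visit all 8 open cells exactly once, starting at J and ending at I.
Route from J: right to K, 2× up (reaching C), 2× left (reaching A), 2× down (reaching I) — 7 moves in all.
Check: all 8 open cells covered.

J, K, H, C, B, A, D, I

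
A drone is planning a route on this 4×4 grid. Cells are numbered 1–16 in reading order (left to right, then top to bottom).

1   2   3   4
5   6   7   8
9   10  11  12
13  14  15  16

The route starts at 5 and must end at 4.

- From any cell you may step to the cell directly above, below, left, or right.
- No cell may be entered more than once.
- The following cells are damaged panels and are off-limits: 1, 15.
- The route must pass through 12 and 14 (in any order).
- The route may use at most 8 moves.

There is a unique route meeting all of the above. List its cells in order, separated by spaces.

The budget equals the shortest possible length, so every move has to be on a shortest route through the required cells.
Route from 5: 2× down (reaching 13), right to 14, up to 10, 2× right (reaching 12), 2× up (reaching 4) — 8 moves in all.
Check: all required cells visited; 8 ≤ 8 moves.

5 9 13 14 10 11 12 8 4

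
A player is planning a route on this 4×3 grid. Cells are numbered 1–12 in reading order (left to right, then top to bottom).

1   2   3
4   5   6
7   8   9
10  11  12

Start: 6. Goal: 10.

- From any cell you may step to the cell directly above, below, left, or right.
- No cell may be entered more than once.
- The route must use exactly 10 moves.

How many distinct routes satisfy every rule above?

5

Need simple routes of exactly 10 moves from 6 to 10 (Manhattan distance 4, so 3 moves are spent on a detour and 3 undoing it).
Enumerating: 6 3 2 5 4 7 8 9 12 11 10 | 6 3 2 1 4 7 8 9 12 11 10 | 6 3 2 1 4 5 8 9 12 11 10 | 6 9 12 11 8 5 2 1 4 7 10 | 6 5 2 1 4 7 8 9 12 11 10.
That gives 5 routes.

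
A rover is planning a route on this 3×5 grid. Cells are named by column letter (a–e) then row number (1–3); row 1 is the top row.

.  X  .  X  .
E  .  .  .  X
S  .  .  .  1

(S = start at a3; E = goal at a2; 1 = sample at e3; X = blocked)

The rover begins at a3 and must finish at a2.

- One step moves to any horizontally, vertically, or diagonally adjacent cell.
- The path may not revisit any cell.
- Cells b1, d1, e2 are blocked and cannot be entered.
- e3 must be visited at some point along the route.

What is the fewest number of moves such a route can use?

Any route passes through e3 somewhere between a3 and a2. Summing Chebyshev distances along the two legs (a3 → e3 → a2) gives a lower bound of 4 + 4 = 8 moves.
A route of 8 moves achieves this: a3 → b2 → c1 → d2 → e3 → d3 → c2 → b3 → a2.
Since 8 matches the lower bound, it is optimal.

8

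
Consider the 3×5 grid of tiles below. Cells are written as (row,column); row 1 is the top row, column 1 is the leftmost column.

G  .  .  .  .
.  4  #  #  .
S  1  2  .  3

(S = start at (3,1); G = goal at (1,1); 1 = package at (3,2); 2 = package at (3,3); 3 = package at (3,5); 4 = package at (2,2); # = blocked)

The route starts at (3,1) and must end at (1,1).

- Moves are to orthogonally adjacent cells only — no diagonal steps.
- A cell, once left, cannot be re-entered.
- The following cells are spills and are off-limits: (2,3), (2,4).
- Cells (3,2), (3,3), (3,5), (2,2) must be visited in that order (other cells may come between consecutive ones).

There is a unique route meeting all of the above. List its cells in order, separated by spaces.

The waypoints must appear in the order (3,2), (3,3), (3,5), (2,2), with no cell reused.
Route from (3,1): 4× right (reaching (3,5)), 2× up (reaching (1,5)), 3× left (reaching (1,2)), down to (2,2), left to (2,1), up to (1,1) — 12 moves in all.
Check: order respected (1 at step 1, 2 at step 2, 3 at step 4, 4 at step 10).

(3,1) (3,2) (3,3) (3,4) (3,5) (2,5) (1,5) (1,4) (1,3) (1,2) (2,2) (2,1) (1,1)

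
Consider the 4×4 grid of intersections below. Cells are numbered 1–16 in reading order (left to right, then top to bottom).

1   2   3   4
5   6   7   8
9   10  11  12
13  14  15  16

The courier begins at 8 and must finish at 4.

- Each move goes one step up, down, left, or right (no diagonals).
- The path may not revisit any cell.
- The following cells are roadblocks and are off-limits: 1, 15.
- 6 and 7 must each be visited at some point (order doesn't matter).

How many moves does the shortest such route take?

5

Any route passes through 6 and 7 in some order between 8 and 4. Summing Manhattan distances along each leg and taking the cheapest ordering (8 → 6 → 7 → 4) gives a lower bound of 2 + 1 + 2 = 5 moves.
A route of 5 moves achieves this: 8 → 7 → 6 → 2 → 3 → 4.
Since 5 matches the lower bound, it is optimal.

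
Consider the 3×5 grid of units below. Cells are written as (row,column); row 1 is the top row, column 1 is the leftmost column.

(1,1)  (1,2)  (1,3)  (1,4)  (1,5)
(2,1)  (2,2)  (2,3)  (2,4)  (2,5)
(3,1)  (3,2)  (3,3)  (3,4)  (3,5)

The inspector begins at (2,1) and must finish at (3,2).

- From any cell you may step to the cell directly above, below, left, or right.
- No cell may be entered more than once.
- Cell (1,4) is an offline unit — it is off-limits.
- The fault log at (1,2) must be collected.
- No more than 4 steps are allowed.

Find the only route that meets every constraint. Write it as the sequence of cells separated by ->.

(2,1) -> (1,1) -> (1,2) -> (2,2) -> (3,2)

Any route must reach (1,2) and still end at (3,2) within 4 moves, so the order of the required stops is forced.
Route from (2,1): up 1 to (1,1), right 1 to (1,2), down 2 to (3,2) — 4 moves in all.
Check: all required cells visited; 4 ≤ 4 moves.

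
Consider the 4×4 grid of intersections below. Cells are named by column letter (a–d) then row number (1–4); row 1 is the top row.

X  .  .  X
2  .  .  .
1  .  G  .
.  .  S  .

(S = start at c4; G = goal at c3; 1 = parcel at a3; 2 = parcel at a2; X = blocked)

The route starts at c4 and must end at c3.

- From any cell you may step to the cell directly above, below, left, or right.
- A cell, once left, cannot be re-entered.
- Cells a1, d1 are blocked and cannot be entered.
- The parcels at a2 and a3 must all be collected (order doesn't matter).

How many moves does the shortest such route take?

Any route passes through a2 and a3 in some order between c4 and c3. Summing Manhattan distances along each leg and taking the cheapest ordering (c4 → a3 → a2 → c3) gives a lower bound of 3 + 1 + 3 = 7 moves.
A route of 7 moves achieves this: c4 → b4 → b3 → a3 → a2 → b2 → c2 → c3.
Since 7 matches the lower bound, it is optimal.

7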